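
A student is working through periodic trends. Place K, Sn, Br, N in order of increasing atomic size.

N < Br < Sn < K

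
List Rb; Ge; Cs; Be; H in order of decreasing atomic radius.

Radius decreases left→right (rising Z_eff, same n) and increases top→bottom (higher n).
Here both period and group differ, so the two effects have to be weighed against each other.
Be > H: the two effects oppose for this pair; the down-group effect wins (102 vs 32 pm).
Ge > Be: the two effects oppose for this pair; the down-group effect wins (121 vs 102 pm).
Rb > Ge: relative to Ge, both the across-period and down-group shifts push Rb's atomic radius up.
Cs > Rb: they share group 1; the group trend gives Cs the larger value.
Approximate values (pm): H 32, Be 102, Ge 121, Rb 210, Cs 232.
So from largest to smallest: Cs > Rb > Ge > Be > H.

Cs, Rb, Ge, Be, H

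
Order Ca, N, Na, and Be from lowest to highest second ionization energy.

Ca < Be < N < Na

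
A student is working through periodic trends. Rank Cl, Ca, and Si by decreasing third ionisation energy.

Ca > Cl > Si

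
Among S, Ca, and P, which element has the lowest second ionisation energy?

Ca

Consider each +1 ion: S⁺ still has 5 valence electrons; Ca⁺ still has 1 valence electron; P⁺ still has 4 valence electrons.
All are still removing valence electrons, so compare the +1 ions as you would atoms: IE_2 generally rises across a period (higher Z_eff) and falls down a group (larger shell), subject to the usual subshell exceptions.
Valence configurations: S⁺ [Ne]3s²3p³, Ca⁺ [Ar]4s¹, P⁺ [Ne]3s²3p².
Approximate IE_2 values (kJ/mol): S 2252, Ca 1145, P 1907.
Overall IE_2 order: Ca < P < S.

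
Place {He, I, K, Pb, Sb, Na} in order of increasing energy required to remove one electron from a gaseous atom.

K < Na < Pb < Sb < I < He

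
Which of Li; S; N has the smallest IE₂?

S

IE_2 is the cost of taking one more electron from the +1 cation: Li⁺ is the bare [He] core; S⁺ still has 5 valence electrons; N⁺ still has 4 valence electrons.
Core electrons are held far more tightly than valence electrons, so Li tops the IE_2 order.
Valence configurations: S⁺ [Ne]3s²3p³, N⁺ [He]2s²2p².
Approximate IE_2 values (kJ/mol): Li 7298, S 2252, N 2856.
Overall IE_2 order: S < N < Li.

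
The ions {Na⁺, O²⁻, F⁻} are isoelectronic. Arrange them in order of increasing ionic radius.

Na⁺ < F⁻ < O²⁻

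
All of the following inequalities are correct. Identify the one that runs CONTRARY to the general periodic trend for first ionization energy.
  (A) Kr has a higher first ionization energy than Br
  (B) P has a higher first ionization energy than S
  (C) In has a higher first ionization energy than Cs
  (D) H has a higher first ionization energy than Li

(B)

The general trend: first ionization energy increases across a period and decreases down a group.
(A) Kr (period 4, group 18) vs Br (period 4, group 17): the stated order agrees with the simple trend.
(B) P (period 3, group 15) vs S (period 3, group 16): the stated order contradicts the simple trend.
(C) In (period 5, group 13) vs Cs (period 6, group 1): the stated order agrees with the simple trend.
(D) H (period 1, group 1) vs Li (period 2, group 1): the stated order agrees with the simple trend.
The exception is (B): S (3p⁴) ionizes more easily than half-filled P (3p³) because the paired 3p electron in S is pushed out by e⁻–e⁻ repulsion.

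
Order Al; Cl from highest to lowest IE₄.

Al > Cl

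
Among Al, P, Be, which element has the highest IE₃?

Be

Consider each +2 ion: Al²⁺ still has 1 valence electron; P²⁺ still has 3 valence electrons; Be²⁺ is the bare [He] core.
Breaking into a closed-shell core is much more expensive than removing a leftover valence electron — Be has the largest IE_3 here.
Valence configurations: Al²⁺ [Ne]3s¹, P²⁺ [Ne]3s²3p¹.
The numbers (kJ/mol): Al 2745, P 2914, Be 14849.
Hence IE_3: Al < P < Be.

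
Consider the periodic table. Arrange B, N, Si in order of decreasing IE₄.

The fourth ionization energy removes an electron from the +3 ion. For each element: B³⁺ is the bare [He] core; N³⁺ still has 2 valence electrons; Si³⁺ still has 1 valence electron.
Pulling an electron out of a noble-gas core costs far more than removing a remaining valence electron, so B sits at the high end of IE_4.
Valence configurations: N³⁺ [He]2s², Si³⁺ [Ne]3s¹.
The numbers (kJ/mol): B 25026, N 7475, Si 4356.
Putting it together, IE_4: Si < N < B.

B > N > Si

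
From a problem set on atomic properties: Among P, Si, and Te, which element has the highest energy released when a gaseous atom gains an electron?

Te

Si is in period 3, group 14; P is in period 3, group 15; Te is in period 5, group 16.
Adding an electron releases more energy for atoms nearer the top right (short of the noble gases).
Neither a single period nor a single group — weigh both effects.
Si > P: this pair runs against the simple trend — see the exception note.
Te > Si: period and group pull opposite ways; the across-period shift dominates (190 vs 134 kJ/mol).
Note the exception: Si has a higher electron affinity than P, contrary to the simple trend — adding an electron to P's half-filled 3p³ is unfavourable, so Si (3p²) has the more exothermic EA.
Approximate values (kJ/mol): Si 134, P 72, Te 190.
The highest energy released when a gaseous atom gains an electron among these belongs to Te.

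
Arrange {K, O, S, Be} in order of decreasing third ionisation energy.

After 2 electrons have been removed, what remains? K²⁺ is already 1 electron into the core; O²⁺ still has 4 valence electrons; S²⁺ still has 4 valence electrons; Be²⁺ is the bare [He] core.
Usually core removal costs more than valence removal, but here the competition is close: a tightly held n=2 valence electron can cost more to remove than an n=3 core electron, so the actual values have to decide it.
Valence configurations: O²⁺ [He]2s²2p², S²⁺ [Ne]3s²3p².
Approximate IE_3 values (kJ/mol): K 4420, O 5300, S 3357, Be 14849.
Overall IE_3 order: S < K < O < Be.

Be > O > K > S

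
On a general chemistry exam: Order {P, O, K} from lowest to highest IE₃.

Consider each +2 ion: P²⁺ still has 3 valence electrons; O²⁺ still has 4 valence electrons; K²⁺ is already 1 electron into the core.
Usually core removal costs more than valence removal, but here the competition is close: a tightly held n=2 valence electron can cost more to remove than an n=3 core electron, so the actual values have to decide it.
Valence configurations: P²⁺ [Ne]3s²3p¹, O²⁺ [He]2s²2p².
Approximate IE_3 values (kJ/mol): P 2914, O 5300, K 4420.
Overall IE_3 order: P < K < O.

P, K, O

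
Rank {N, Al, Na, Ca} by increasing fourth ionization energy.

Ca, N, Na, Al

The fourth ionization energy removes an electron from the +3 ion. For each element: N³⁺ still has 2 valence electrons; Al³⁺ is the bare [Ne] core; Na³⁺ is already 2 electrons into the core; Ca³⁺ is already 1 electron into the core.
Usually core removal costs more than valence removal, but here the competition is close: a tightly held n=2 valence electron can cost more to remove than an n=3 core electron, so the actual values have to decide it.
The numbers (kJ/mol): N 7475, Al 11577, Na 9543, Ca 6491.
So the fourth ionization energies run Ca < N < Na < Al.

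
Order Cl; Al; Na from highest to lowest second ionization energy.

Consider each +1 ion: Cl⁺ still has 6 valence electrons; Al⁺ still has 2 valence electrons; Na⁺ is the bare [Ne] core.
Core electrons are held far more tightly than valence electrons, so Na tops the IE_2 order.
Valence configurations: Cl⁺ [Ne]3s²3p⁴, Al⁺ [Ne]3s².
The numbers (kJ/mol): Cl 2298, Al 1817, Na 4562.
So the second ionization energies run Al < Cl < Na.

Na > Cl > Al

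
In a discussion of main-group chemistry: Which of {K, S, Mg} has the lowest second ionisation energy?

IE_2 is the cost of taking one more electron from the +1 cation: K⁺ is the bare [Ar] core; S⁺ still has 5 valence electrons; Mg⁺ still has 1 valence electron.
Core electrons are held far more tightly than valence electrons, so K tops the IE_2 order.
Valence configurations: S⁺ [Ne]3s²3p³, Mg⁺ [Ne]3s¹.
Approximate IE_2 values (kJ/mol): K 3052, S 2252, Mg 1451.
Overall IE_2 order: Mg < S < K.

Mg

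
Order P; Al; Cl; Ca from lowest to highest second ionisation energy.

Ca, Al, P, Cl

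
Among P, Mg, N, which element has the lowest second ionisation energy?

Mg

IE_2 is the cost of taking one more electron from the +1 cation: P⁺ still has 4 valence electrons; Mg⁺ still has 1 valence electron; N⁺ still has 4 valence electrons.
All are still removing valence electrons, so compare the +1 ions as you would atoms: IE_2 generally rises across a period (higher Z_eff) and falls down a group (larger shell), subject to the usual subshell exceptions.
Valence configurations: P⁺ [Ne]3s²3p², Mg⁺ [Ne]3s¹, N⁺ [He]2s²2p².
Approximate IE_2 values (kJ/mol): P 1907, Mg 1451, N 2856.
Overall IE_2 order: Mg < P < N.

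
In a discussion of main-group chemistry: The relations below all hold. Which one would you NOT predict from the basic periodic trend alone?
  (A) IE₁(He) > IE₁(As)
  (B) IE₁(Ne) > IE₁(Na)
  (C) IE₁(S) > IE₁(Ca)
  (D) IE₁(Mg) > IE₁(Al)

(D)

The general trend: first ionization energy increases across a period and decreases down a group.
(A) He (period 1, group 18) vs As (period 4, group 15): the stated order agrees with the simple trend.
(B) Ne (period 2, group 18) vs Na (period 3, group 1): the stated order agrees with the simple trend.
(C) S (period 3, group 16) vs Ca (period 4, group 2): the stated order agrees with the simple trend.
(D) Mg (period 3, group 2) vs Al (period 3, group 13): the stated order contradicts the simple trend.
The exception is (D): Al's single 3p electron is easier to remove than one from Mg's filled 3s².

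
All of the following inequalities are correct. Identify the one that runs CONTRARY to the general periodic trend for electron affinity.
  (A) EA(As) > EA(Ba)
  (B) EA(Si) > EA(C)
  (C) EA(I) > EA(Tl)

The general trend: electron affinity increases across a period and decreases down a group.
(A) As (period 4, group 15) vs Ba (period 6, group 2): the stated order agrees with the simple trend.
(B) Si (period 3, group 14) vs C (period 2, group 14): the stated order contradicts the simple trend.
(C) I (period 5, group 17) vs Tl (period 6, group 13): the stated order agrees with the simple trend.
The exception is (B): Si's larger, more diffuse 3p orbitals accept an added electron slightly more readily than C's compact 2p.

(B)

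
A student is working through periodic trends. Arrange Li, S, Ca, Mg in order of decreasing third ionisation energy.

IE_3 is the cost of taking one more electron from the +2 cation: Li²⁺ is already 1 electron into the core; S²⁺ still has 4 valence electrons; Ca²⁺ is the bare [Ar] core; Mg²⁺ is the bare [Ne] core.
Core electrons are held far more tightly than valence electrons, so Ca, Mg and Li top the IE_3 order.
Approximate IE_3 values (kJ/mol): Li 11815, S 3357, Ca 4912, Mg 7733.
So the third ionization energies run S < Ca < Mg < Li.

Li, Mg, Ca, S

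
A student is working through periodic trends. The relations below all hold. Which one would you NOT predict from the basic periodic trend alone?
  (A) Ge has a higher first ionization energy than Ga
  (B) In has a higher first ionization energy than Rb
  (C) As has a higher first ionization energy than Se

(C)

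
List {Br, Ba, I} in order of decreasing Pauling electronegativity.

Br is in period 4, group 17; I is in period 5, group 17; Ba is in period 6, group 2.
EN rises left→right (higher Z_eff, smaller atoms) and falls top→bottom (larger, more shielded atoms).
These span different periods and groups, so the two trends combine.
I > Ba: relative to Ba, both the across-period and down-group shifts push I's electronegativity up.
Br > I: they share group 17; the group trend gives Br the larger value.
Approximate values (Pauling): Br 2.96, I 2.66, Ba 0.89.
So from highest to lowest: Br > I > Ba.

Br > I > Ba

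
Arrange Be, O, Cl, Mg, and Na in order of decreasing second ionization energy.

Consider each +1 ion: Be⁺ still has 1 valence electron; O⁺ still has 5 valence electrons; Cl⁺ still has 6 valence electrons; Mg⁺ still has 1 valence electron; Na⁺ is the bare [Ne] core.
Core electrons are held far more tightly than valence electrons, so Na tops the IE_2 order.
Valence configurations: Be⁺ [He]2s¹, O⁺ [He]2s²2p³, Cl⁺ [Ne]3s²3p⁴, Mg⁺ [Ne]3s¹.
Approximate IE_2 values (kJ/mol): Be 1757, O 3388, Cl 2298, Mg 1451, Na 4562.
Putting it together, IE_2: Mg < Be < Cl < O < Na.

Na > O > Cl > Be > Mg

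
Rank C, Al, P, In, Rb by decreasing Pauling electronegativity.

C is in period 2, group 14; Al is in period 3, group 13; P is in period 3, group 15; Rb is in period 5, group 1; In is in period 5, group 13.
Smaller atoms with higher effective nuclear charge are more electronegative.
These span different periods and groups, so the two trends combine.
Al > Rb: both effects reinforce here, so Al is clearly the higher of the two.
In > Al: this pair runs against the simple trend — see the exception note.
P > In: relative to In, both the across-period and down-group shifts push P's electronegativity up.
C > P: the two effects oppose for this pair; the down-group effect wins (2.55 vs 2.19).
Note the exception: In has a higher electronegativity than Al, contrary to the simple trend — poor shielding by filled d (and f) subshells raises the heavier element's effective nuclear charge more than the simple down-group trend predicts.
For reference (Pauling): C 2.55, Al 1.61, P 2.19, Rb 0.82, In 1.78.
So from highest to lowest: C > P > In > Al > Rb.

C > P > In > Al > Rb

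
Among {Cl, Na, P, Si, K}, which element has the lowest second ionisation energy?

IE_2 is the cost of taking one more electron from the +1 cation: Cl⁺ still has 6 valence electrons; Na⁺ is the bare [Ne] core; P⁺ still has 4 valence electrons; Si⁺ still has 3 valence electrons; K⁺ is the bare [Ar] core.
Breaking into a closed-shell core is much more expensive than removing a leftover valence electron — K and Na have the largest IE_2 here.
Valence configurations: Cl⁺ [Ne]3s²3p⁴, P⁺ [Ne]3s²3p², Si⁺ [Ne]3s²3p¹.
The numbers (kJ/mol): Cl 2298, Na 4562, P 1907, Si 1577, K 3052.
Overall IE_2 order: Si < P < Cl < K < Na.

Si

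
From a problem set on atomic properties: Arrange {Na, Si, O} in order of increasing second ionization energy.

The second ionization energy removes an electron from the +1 ion. For each element: Na⁺ is the bare [Ne] core; Si⁺ still has 3 valence electrons; O⁺ still has 5 valence electrons.
Pulling an electron out of a noble-gas core costs far more than removing a remaining valence electron, so Na sits at the high end of IE_2.
Valence configurations: Si⁺ [Ne]3s²3p¹, O⁺ [He]2s²2p³.
Approximate IE_2 values (kJ/mol): Na 4562, Si 1577, O 3388.
Putting it together, IE_2: Si < O < Na.

Si < O < Na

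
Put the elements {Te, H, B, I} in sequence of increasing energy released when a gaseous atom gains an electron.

B < H < Te < I

H is in period 1, group 1; B is in period 2, group 13; Te is in period 5, group 16; I is in period 5, group 17.
Adding an electron releases more energy for atoms nearer the top right (short of the noble gases).
Neither a single period nor a single group — weigh both effects.
H > B: the two effects oppose for this pair; the down-group effect wins (73 vs 27 kJ/mol).
Te > H: period and group pull opposite ways; the across-period shift dominates (190 vs 73 kJ/mol).
I > Te: I lies to the right of Te in period 5, so the across-period effect alone puts I higher.
For reference (kJ/mol): H 73, B 27, Te 190, I 295.
So from lowest to highest: B < H < Te < I.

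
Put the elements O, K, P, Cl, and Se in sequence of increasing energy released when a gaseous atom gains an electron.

K < P < O < Se < Cl

Electron affinity generally becomes more exothermic across a period toward the halogens and less exothermic down a group.
These span different periods and groups, so the two trends combine.
P > K: relative to K, both the across-period and down-group shifts push P's electron affinity up.
O > P: both effects reinforce here, so O is clearly the higher of the two.
Se > O: this pair runs against the simple trend — see the exception note.
Cl > Se: both effects reinforce here, so Cl is clearly the higher of the two.
Note the exception: Se has a higher electron affinity than O, contrary to the simple trend — O's compact 2p subshell gives strong electron–electron repulsion on the added electron.
Approximate values (kJ/mol): O 141, P 72, Cl 349, K 48, Se 195.
So from lowest to highest: K < P < O < Se < Cl.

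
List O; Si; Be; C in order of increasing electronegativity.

Be is in period 2, group 2; C is in period 2, group 14; O is in period 2, group 16; Si is in period 3, group 14.
Atoms toward the upper right of the periodic table pull bonding electrons most strongly.
These span different periods and groups, so the two trends combine.
Si > Be: the two effects oppose for this pair; the across-period effect wins (1.90 vs 1.57).
C > Si: they share group 14; the group trend gives C the larger value.
O > C: O lies to the right of C in period 2, so the across-period effect alone puts O higher.
Approximate values (Pauling): Be 1.57, C 2.55, O 3.44, Si 1.90.
So from lowest to highest: Be < Si < C < O.

Be < Si < C < O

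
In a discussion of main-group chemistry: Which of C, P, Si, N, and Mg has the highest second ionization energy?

IE_2 is the cost of taking one more electron from the +1 cation: C⁺ still has 3 valence electrons; P⁺ still has 4 valence electrons; Si⁺ still has 3 valence electrons; N⁺ still has 4 valence electrons; Mg⁺ still has 1 valence electron.
All are still removing valence electrons, so compare the +1 ions as you would atoms: IE_2 generally rises across a period (higher Z_eff) and falls down a group (larger shell), subject to the usual subshell exceptions.
Valence configurations: C⁺ [He]2s²2p¹, P⁺ [Ne]3s²3p², Si⁺ [Ne]3s²3p¹, N⁺ [He]2s²2p², Mg⁺ [Ne]3s¹.
The numbers (kJ/mol): C 2353, P 1907, Si 1577, N 2856, Mg 1451.
Hence IE_2: Mg < Si < P < C < N.

N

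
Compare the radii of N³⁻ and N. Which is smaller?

Forming N³⁻ adds 3 electrons to N. More electron–electron repulsion in the same shell, with unchanged nuclear charge, lets the cloud expand.
An anion is larger than its parent atom: N³⁻ > N.

N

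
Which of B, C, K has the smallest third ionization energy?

B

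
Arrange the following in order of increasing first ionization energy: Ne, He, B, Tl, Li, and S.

Li, Tl, B, S, Ne, He

First ionization energy rises across a period (greater Z_eff holds electrons more tightly) and falls down a group (valence electrons are farther from the nucleus).
These span different periods and groups, so the two trends combine.
Tl > Li: the two effects oppose for this pair; the across-period effect wins (589 vs 520 kJ/mol).
B > Tl: B sits above Tl in group 13, so the down-group effect alone puts B higher.
S > B: period and group pull opposite ways; the across-period shift dominates (1000 vs 801 kJ/mol).
Ne > S: both effects reinforce here, so Ne is clearly the higher of the two.
He > Ne: they share group 18; the group trend gives He the larger value.
Tabulated first ionization energy (kJ/mol): He 2372, Li 520, B 801, Ne 2081, S 1000, Tl 589.
So from lowest to highest: Li < Tl < B < S < Ne < He.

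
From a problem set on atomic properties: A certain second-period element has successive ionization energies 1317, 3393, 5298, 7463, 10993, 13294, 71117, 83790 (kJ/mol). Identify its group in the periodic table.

Group 16

Look for the largest jump between consecutive ionization energies: IE7/IE6 ≈ 5.3, far larger than any earlier ratio.
That jump marks the point where a core electron is being removed. So the atom has 6 valence electrons.
A main-group element with 6 valence electrons is in group 16.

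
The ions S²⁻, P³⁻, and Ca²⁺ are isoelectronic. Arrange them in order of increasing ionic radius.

All of these have 18 electrons, so size is governed by nuclear charge alone: the more protons, the stronger the pull on the same electron cloud, and the smaller the ion.
Nuclear charges: Ca²⁺ (Z=20), S²⁻ (Z=16), P³⁻ (Z=15).
Smallest to largest: Ca²⁺ < S²⁻ < P³⁻.

Ca²⁺ < S²⁻ < P³⁻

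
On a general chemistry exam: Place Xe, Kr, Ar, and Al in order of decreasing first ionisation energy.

Al is in period 3, group 13; Ar is in period 3, group 18; Kr is in period 4, group 18; Xe is in period 5, group 18.
First ionization energy rises across a period (greater Z_eff holds electrons more tightly) and falls down a group (valence electrons are farther from the nucleus).
Neither a single period nor a single group — weigh both effects.
Xe > Al: period and group pull opposite ways; the across-period shift dominates (1170 vs 578 kJ/mol).
Kr > Xe: Kr sits above Xe in group 18, so the down-group effect alone puts Kr higher.
Ar > Kr: they share group 18; the group trend gives Ar the larger value.
Tabulated first ionization energy (kJ/mol): Al 578, Ar 1521, Kr 1351, Xe 1170.
So from highest to lowest: Ar > Kr > Xe > Al.

Ar > Kr > Xe > Al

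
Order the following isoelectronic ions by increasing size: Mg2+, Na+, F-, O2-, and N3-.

All of these have 10 electrons, so size is governed by nuclear charge alone: the more protons, the stronger the pull on the same electron cloud, and the smaller the ion.
Nuclear charges: Mg2+ (Z=12), Na+ (Z=11), F- (Z=9), O2- (Z=8), N3- (Z=7).
Smallest to largest: Mg2+ < Na+ < F- < O2- < N3-.

Mg2+ < Na+ < F- < O2- < N3-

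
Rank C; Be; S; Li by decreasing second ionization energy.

Li, C, S, Be

After 1 electron has been removed, what remains? C⁺ still has 3 valence electrons; Be⁺ still has 1 valence electron; S⁺ still has 5 valence electrons; Li⁺ is the bare [He] core.
Breaking into a closed-shell core is much more expensive than removing a leftover valence electron — Li has the largest IE_2 here.
Valence configurations: C⁺ [He]2s²2p¹, Be⁺ [He]2s¹, S⁺ [Ne]3s²3p³.
Tabulated IE_2 (kJ/mol): C 2353, Be 1757, S 2252, Li 7298.
So the second ionization energies run Be < S < C < Li.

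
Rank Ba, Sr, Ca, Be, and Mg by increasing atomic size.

Be is in period 2, group 2; Mg is in period 3, group 2; Ca is in period 4, group 2; Sr is in period 5, group 2; Ba is in period 6, group 2.
Radius decreases left→right (rising Z_eff, same n) and increases top→bottom (higher n).
All are in group 2, so atomic radius increases down the group.
So from smallest to largest: Be < Mg < Ca < Sr < Ba.

Be < Mg < Ca < Sr < Ba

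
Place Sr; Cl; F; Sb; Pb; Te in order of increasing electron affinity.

Sr < Pb < Sb < Te < F < Cl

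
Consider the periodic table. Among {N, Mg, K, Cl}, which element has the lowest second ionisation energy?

Consider each +1 ion: N⁺ still has 4 valence electrons; Mg⁺ still has 1 valence electron; K⁺ is the bare [Ar] core; Cl⁺ still has 6 valence electrons.
Core electrons are held far more tightly than valence electrons, so K tops the IE_2 order.
Valence configurations: N⁺ [He]2s²2p², Mg⁺ [Ne]3s¹, Cl⁺ [Ne]3s²3p⁴.
The numbers (kJ/mol): N 2856, Mg 1451, K 3052, Cl 2298.
Putting it together, IE_2: Mg < Cl < N < K.

Mg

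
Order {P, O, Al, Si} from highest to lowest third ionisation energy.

O > Si > P > Al

IE_3 is the cost of taking one more electron from the +2 cation: P²⁺ still has 3 valence electrons; O²⁺ still has 4 valence electrons; Al²⁺ still has 1 valence electron; Si²⁺ still has 2 valence electrons.
All are still removing valence electrons, so compare the +2 ions as you would atoms: IE_3 generally rises across a period (higher Z_eff) and falls down a group (larger shell), subject to the usual subshell exceptions.
Valence configurations: P²⁺ [Ne]3s²3p¹, O²⁺ [He]2s²2p², Al²⁺ [Ne]3s¹, Si²⁺ [Ne]3s².
P²⁺ loses a lone 3p electron whereas Si²⁺ must break into a filled 3s² pair, so IE_3(Si) > IE_3(P) even though P has the higher nuclear charge.
The numbers (kJ/mol): P 2914, O 5300, Al 2745, Si 3232.
Hence IE_3: Al < P < Si < O.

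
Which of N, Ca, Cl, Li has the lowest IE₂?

The second ionization energy removes an electron from the +1 ion. For each element: N⁺ still has 4 valence electrons; Ca⁺ still has 1 valence electron; Cl⁺ still has 6 valence electrons; Li⁺ is the bare [He] core.
Pulling an electron out of a noble-gas core costs far more than removing a remaining valence electron, so Li sits at the high end of IE_2.
Valence configurations: N⁺ [He]2s²2p², Ca⁺ [Ar]4s¹, Cl⁺ [Ne]3s²3p⁴.
The numbers (kJ/mol): N 2856, Ca 1145, Cl 2298, Li 7298.
Putting it together, IE_2: Ca < Cl < N < Li.

Ca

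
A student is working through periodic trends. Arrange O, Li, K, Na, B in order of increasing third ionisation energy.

B < K < O < Na < Li

After 2 electrons have been removed, what remains? O²⁺ still has 4 valence electrons; Li²⁺ is already 1 electron into the core; K²⁺ is already 1 electron into the core; Na²⁺ is already 1 electron into the core; B²⁺ still has 1 valence electron.
Usually core removal costs more than valence removal, but here the competition is close: a tightly held n=2 valence electron can cost more to remove than an n=3 core electron, so the actual values have to decide it.
Valence configurations: O²⁺ [He]2s²2p², B²⁺ [He]2s¹.
The numbers (kJ/mol): O 5300, Li 11815, K 4420, Na 6910, B 3660.
Putting it together, IE_3: B < K < O < Na < Li.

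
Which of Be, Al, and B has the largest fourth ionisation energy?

IE_4 is the cost of taking one more electron from the +3 cation: Be³⁺ is already 1 electron into the core; Al³⁺ is the bare [Ne] core; B³⁺ is the bare [He] core.
All of these are removing an electron from a noble-gas core or deeper; the smaller core (lower principal quantum number) is held far more tightly, and within a period the higher nuclear charge binds the same core more tightly.
Tabulated IE_4 (kJ/mol): Be 21007, Al 11577, B 25026.
Hence IE_4: Al < Be < B.

B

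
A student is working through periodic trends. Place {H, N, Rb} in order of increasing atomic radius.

H < N < Rb

H is in period 1, group 1; N is in period 2, group 15; Rb is in period 5, group 1.
Atomic radius shrinks across a period as nuclear charge pulls the same shell inward, and grows down a group as new shells are added.
These span different periods and groups, so the two trends combine.
N > H: the two effects oppose for this pair; the down-group effect wins (71 vs 32 pm).
Rb > N: both effects reinforce here, so Rb is clearly the larger of the two.
For reference (pm): H 32, N 71, Rb 210.
So from smallest to largest: H < N < Rb.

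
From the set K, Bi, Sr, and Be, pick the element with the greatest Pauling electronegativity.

Bi

Be is in period 2, group 2; K is in period 4, group 1; Sr is in period 5, group 2; Bi is in period 6, group 15.
Smaller atoms with higher effective nuclear charge are more electronegative.
These span different periods and groups, so the two trends combine.
Sr > K: the two effects oppose for this pair; the across-period effect wins (0.95 vs 0.82).
Be > Sr: Be sits above Sr in group 2, so the down-group effect alone puts Be higher.
Bi > Be: period and group pull opposite ways; the across-period shift dominates (2.02 vs 1.57).
Approximate values (Pauling): Be 1.57, K 0.82, Sr 0.95, Bi 2.02.
The greatest Pauling electronegativity among these belongs to Bi.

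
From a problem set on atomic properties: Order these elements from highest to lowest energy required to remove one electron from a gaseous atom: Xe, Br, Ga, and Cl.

Cl > Xe > Br > Ga

Across a period the outer electron is held more tightly (higher IE₁); down a group it sits in a higher shell, more shielded, and comes off more easily.
Neither a single period nor a single group — weigh both effects.
Br > Ga: Br lies to the right of Ga in period 4, so the across-period effect alone puts Br higher.
Xe > Br: the two effects oppose for this pair; the across-period effect wins (1170 vs 1140 kJ/mol).
Cl > Xe: period and group pull opposite ways; the down-group shift dominates (1251 vs 1170 kJ/mol).
Tabulated first ionization energy (kJ/mol): Cl 1251, Ga 579, Br 1140, Xe 1170.
So from highest to lowest: Cl > Xe > Br > Ga.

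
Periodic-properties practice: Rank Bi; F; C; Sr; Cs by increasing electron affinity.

Sr < Cs < Bi < C < F

C is in period 2, group 14; F is in period 2, group 17; Sr is in period 5, group 2; Cs is in period 6, group 1; Bi is in period 6, group 15.
Adding an electron releases more energy for atoms nearer the top right (short of the noble gases).
Neither a single period nor a single group — weigh both effects.
Cs > Sr: this pair runs against the simple trend — see the exception note.
Bi > Cs: Bi lies to the right of Cs in period 6, so the across-period effect alone puts Bi higher.
C > Bi: period and group pull opposite ways; the down-group shift dominates (122 vs 91 kJ/mol).
F > C: F lies to the right of C in period 2, so the across-period effect alone puts F higher.
Note the exception: Cs has a higher electron affinity than Sr, contrary to the simple trend — adding an electron to Sr (ns²) has to open a new, higher-energy np subshell, which is unfavourable.
Tabulated electron affinity (kJ/mol): C 122, F 328, Sr 5, Cs 46, Bi 91.
So from lowest to highest: Sr < Cs < Bi < C < F.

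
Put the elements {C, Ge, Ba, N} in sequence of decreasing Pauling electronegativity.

N, C, Ge, Ba

C is in period 2, group 14; N is in period 2, group 15; Ge is in period 4, group 14; Ba is in period 6, group 2.
Atoms toward the upper right of the periodic table pull bonding electrons most strongly.
Neither a single period nor a single group — weigh both effects.
Ge > Ba: relative to Ba, both the across-period and down-group shifts push Ge's electronegativity up.
C > Ge: C sits above Ge in group 14, so the down-group effect alone puts C higher.
N > C: N lies to the right of C in period 2, so the across-period effect alone puts N higher.
Approximate values (Pauling): C 2.55, N 3.04, Ge 2.01, Ba 0.89.
So from highest to lowest: N > C > Ge > Ba.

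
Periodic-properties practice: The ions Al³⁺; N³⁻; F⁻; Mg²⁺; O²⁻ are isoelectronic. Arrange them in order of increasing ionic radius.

All of these have 10 electrons, so size is governed by nuclear charge alone: the more protons, the stronger the pull on the same electron cloud, and the smaller the ion.
Nuclear charges: Al³⁺ (Z=13), Mg²⁺ (Z=12), F⁻ (Z=9), O²⁻ (Z=8), N³⁻ (Z=7).
Smallest to largest: Al³⁺ < Mg²⁺ < F⁻ < O²⁻ < N³⁻.

Al³⁺, Mg²⁺, F⁻, O²⁻, N³⁻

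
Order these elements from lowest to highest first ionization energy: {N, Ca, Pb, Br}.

Across a period the outer electron is held more tightly (higher IE₁); down a group it sits in a higher shell, more shielded, and comes off more easily.
Here both period and group differ, so the two effects have to be weighed against each other.
Pb > Ca: period and group pull opposite ways; the across-period shift dominates (716 vs 590 kJ/mol).
Br > Pb: relative to Pb, both the across-period and down-group shifts push Br's first ionization energy up.
N > Br: period and group pull opposite ways; the down-group shift dominates (1402 vs 1140 kJ/mol).
For reference (kJ/mol): N 1402, Ca 590, Br 1140, Pb 716.
So from lowest to highest: Ca < Pb < Br < N.

Ca, Pb, Br, N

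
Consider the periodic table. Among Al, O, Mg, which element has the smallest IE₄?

O

IE_4 is the cost of taking one more electron from the +3 cation: Al³⁺ is the bare [Ne] core; O³⁺ still has 3 valence electrons; Mg³⁺ is already 1 electron into the core.
Core electrons are held far more tightly than valence electrons, so Mg and Al top the IE_4 order.
The numbers (kJ/mol): Al 11577, O 7469, Mg 10543.
Overall IE_4 order: O < Mg < Al.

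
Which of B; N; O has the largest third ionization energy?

O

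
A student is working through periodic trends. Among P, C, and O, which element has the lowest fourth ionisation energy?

P

After 3 electrons have been removed, what remains? P³⁺ still has 2 valence electrons; C³⁺ still has 1 valence electron; O³⁺ still has 3 valence electrons.
All are still removing valence electrons, so compare the +3 ions as you would atoms: IE_4 generally rises across a period (higher Z_eff) and falls down a group (larger shell), subject to the usual subshell exceptions.
Valence configurations: P³⁺ [Ne]3s², C³⁺ [He]2s¹, O³⁺ [He]2s²2p¹.
Approximate IE_4 values (kJ/mol): P 4964, C 6223, O 7469.
So the fourth ionization energies run P < C < O.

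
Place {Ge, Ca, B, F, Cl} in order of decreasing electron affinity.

Cl > F > Ge > B > Ca

B is in period 2, group 13; F is in period 2, group 17; Cl is in period 3, group 17; Ca is in period 4, group 2; Ge is in period 4, group 14.
EA tends to increase across a period and decrease down a group, though the pattern is less regular than for IE or radius.
Here both period and group differ, so the two effects have to be weighed against each other.
B > Ca: relative to Ca, both the across-period and down-group shifts push B's electron affinity up.
Ge > B: period and group pull opposite ways; the across-period shift dominates (119 vs 27 kJ/mol).
F > Ge: both effects reinforce here, so F is clearly the higher of the two.
Cl > F: this pair runs against the simple trend — see the exception note.
Note the exception: Cl has a higher electron affinity than F, contrary to the simple trend — F's small 2p subshell makes the incoming electron feel strong e⁻–e⁻ repulsion, so Cl actually releases more energy on gaining an electron.
Tabulated electron affinity (kJ/mol): B 27, F 328, Cl 349, Ca 2, Ge 119.
So from highest to lowest: Cl > F > Ge > B > Ca.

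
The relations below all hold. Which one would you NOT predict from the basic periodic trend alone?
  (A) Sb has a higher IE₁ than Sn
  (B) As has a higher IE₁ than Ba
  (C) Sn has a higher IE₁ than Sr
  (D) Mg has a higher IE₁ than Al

The general trend: IE₁ increases across a period and decreases down a group.
(A) Sb (period 5, group 15) vs Sn (period 5, group 14): the stated order agrees with the simple trend.
(B) As (period 4, group 15) vs Ba (period 6, group 2): the stated order agrees with the simple trend.
(C) Sn (period 5, group 14) vs Sr (period 5, group 2): the stated order agrees with the simple trend.
(D) Mg (period 3, group 2) vs Al (period 3, group 13): the stated order contradicts the simple trend.
The exception is (D): Al's single 3p electron is easier to remove than one from Mg's filled 3s².

(D)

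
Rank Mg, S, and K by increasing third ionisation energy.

The third ionization energy removes an electron from the +2 ion. For each element: Mg²⁺ is the bare [Ne] core; S²⁺ still has 4 valence electrons; K²⁺ is already 1 electron into the core.
Core electrons are held far more tightly than valence electrons, so K and Mg top the IE_3 order.
Tabulated IE_3 (kJ/mol): Mg 7733, S 3357, K 4420.
Putting it together, IE_3: S < K < Mg.

S < K < Mg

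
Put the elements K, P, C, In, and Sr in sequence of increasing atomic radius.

C is in period 2, group 14; P is in period 3, group 15; K is in period 4, group 1; Sr is in period 5, group 2; In is in period 5, group 13.
Across a period the added protons contract the valence shell; down a group each new principal shell makes the atom larger.
Here both period and group differ, so the two effects have to be weighed against each other.
P > C: period and group pull opposite ways; the down-group shift dominates (111 vs 75 pm).
In > P: relative to P, both the across-period and down-group shifts push In's atomic radius up.
Sr > In: Sr lies to the left of In in period 5, so the across-period effect alone puts Sr larger.
K > Sr: the two effects oppose for this pair; the across-period effect wins (196 vs 185 pm).
Tabulated atomic radius (pm): C 75, P 111, K 196, Sr 185, In 142.
So from smallest to largest: C < P < In < Sr < K.

C, P, In, Sr, K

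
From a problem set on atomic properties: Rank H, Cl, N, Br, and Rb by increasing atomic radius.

Atomic radius shrinks across a period as nuclear charge pulls the same shell inward, and grows down a group as new shells are added.
Here both period and group differ, so the two effects have to be weighed against each other.
N > H: the two effects oppose for this pair; the down-group effect wins (71 vs 32 pm).
Cl > N: period and group pull opposite ways; the down-group shift dominates (99 vs 71 pm).
Br > Cl: Br sits below Cl in group 17, so the down-group effect alone puts Br larger.
Rb > Br: both effects reinforce here, so Rb is clearly the larger of the two.
Approximate values (pm): H 32, N 71, Cl 99, Br 114, Rb 210.
So from smallest to largest: H < N < Cl < Br < Rb.

H, N, Cl, Br, Rb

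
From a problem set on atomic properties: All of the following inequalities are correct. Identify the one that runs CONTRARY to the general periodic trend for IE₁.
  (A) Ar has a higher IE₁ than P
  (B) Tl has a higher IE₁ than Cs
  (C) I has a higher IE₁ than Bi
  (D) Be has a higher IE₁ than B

(D)

The general trend: IE₁ increases across a period and decreases down a group.
(A) Ar (period 3, group 18) vs P (period 3, group 15): the stated order agrees with the simple trend.
(B) Tl (period 6, group 13) vs Cs (period 6, group 1): the stated order agrees with the simple trend.
(C) I (period 5, group 17) vs Bi (period 6, group 15): the stated order agrees with the simple trend.
(D) Be (period 2, group 2) vs B (period 2, group 13): the stated order contradicts the simple trend.
The exception is (D): removing B's lone 2p electron is easier than breaking Be's filled 2s².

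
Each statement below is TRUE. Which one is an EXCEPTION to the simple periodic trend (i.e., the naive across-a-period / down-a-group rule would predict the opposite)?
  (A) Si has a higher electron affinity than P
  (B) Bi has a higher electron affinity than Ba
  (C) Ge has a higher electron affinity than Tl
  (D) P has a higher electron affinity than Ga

(A)

The general trend: electron affinity increases across a period and decreases down a group.
(A) Si (period 3, group 14) vs P (period 3, group 15): the stated order contradicts the simple trend.
(B) Bi (period 6, group 15) vs Ba (period 6, group 2): the stated order agrees with the simple trend.
(C) Ge (period 4, group 14) vs Tl (period 6, group 13): the stated order agrees with the simple trend.
(D) P (period 3, group 15) vs Ga (period 4, group 13): the stated order agrees with the simple trend.
The exception is (A): adding an electron to P's half-filled 3p³ is unfavourable, so Si (3p²) has the more exothermic EA.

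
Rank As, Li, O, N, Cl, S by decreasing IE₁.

N, O, Cl, S, As, Li

Li is in period 2, group 1; N is in period 2, group 15; O is in period 2, group 16; S is in period 3, group 16; Cl is in period 3, group 17; As is in period 4, group 15.
Across a period the outer electron is held more tightly (higher IE₁); down a group it sits in a higher shell, more shielded, and comes off more easily.
These span different periods and groups, so the two trends combine.
As > Li: period and group pull opposite ways; the across-period shift dominates (947 vs 520 kJ/mol).
S > As: both effects reinforce here, so S is clearly the higher of the two.
Cl > S: both are in period 3; the period trend gives Cl the larger value.
O > Cl: period and group pull opposite ways; the down-group shift dominates (1314 vs 1251 kJ/mol).
N > O: this pair runs against the simple trend — see the exception note.
Note the exception: N has a higher first ionization energy than O, contrary to the simple trend — pairing an electron in O's 2p⁴ costs repulsion energy, so O ionizes more easily than half-filled N (2p³).
Tabulated first ionization energy (kJ/mol): Li 520, N 1402, O 1314, S 1000, Cl 1251, As 947.
So from highest to lowest: N > O > Cl > S > As > Li.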